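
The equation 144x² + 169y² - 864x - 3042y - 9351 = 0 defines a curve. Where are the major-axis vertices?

(-10, 9) and (16, 9)

144(x² - 6x) + 169(y² - 18y) = 9351
144(x - 3)² + 169(y - 9)² = 9351 + 1296 + 13689 = 24336
Divide by 24336: (x - 3)²/169 + (y - 9)²/144 = 1
Ellipse, center (3, 9), major axis horizontal; a² = 169, b² = 144.
a = 13. Vertices at (h ± a, k).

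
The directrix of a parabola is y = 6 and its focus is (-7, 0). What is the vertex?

(-7, 3)

The vertex is the midpoint between the focus and the directrix along the axis of symmetry.
Axis is vertical (directrix is horizontal). Vertex y-coordinate = (0 + 6)/2 = 3; x-coordinate = -7.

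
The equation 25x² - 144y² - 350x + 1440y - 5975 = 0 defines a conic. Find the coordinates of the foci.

Group the x- and y-terms: 25(x² - 14x) -144(y² - 10y) = 5975
Complete the square in x and y: 25(x - 7)² -144(y - 5)² = 5975 + 1225 - 3600 = 3600
Dividing both sides by 3600: (x - 7)²/144 - (y - 5)²/25 = 1
Hyperbola, center (7, 5), transverse axis horizontal; a² = 144, b² = 25.
c² = a² + b² = 144 + 25 = 169, so c = 13.
Foci lie on the horizontal axis through the center: (h ± c, k).

(-6, 5) and (20, 5)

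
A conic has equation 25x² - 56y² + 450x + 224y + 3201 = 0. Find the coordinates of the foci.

(-9, -7) and (-9, 11)

25(x² + 18x) -56(y² - 4y) = -3201
Complete the square: 25(x + 9)² -56(y - 2)² = -3201 + 2025 - 224 = -1400
Divide through by -1400 to get (y - 2)²/25 - (x + 9)²/56 = 1.
Hyperbola, center (-9, 2), transverse axis vertical; a² = 25, b² = 56.
c² = a² + b² = 25 + 56 = 81, so c = 9.
Foci lie on the vertical axis through the center: (h, k ± c).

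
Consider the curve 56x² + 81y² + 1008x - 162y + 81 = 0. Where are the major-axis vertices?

(-18, 1) and (0, 1)

56(x² + 18x) + 81(y² - 2y) = -81
Completing the square gives 56(x + 9)² + 81(y - 1)² = -81 + 4536 + 81 = 4536.
Dividing both sides by 4536: (x + 9)²/81 + (y - 1)²/56 = 1
Ellipse, center (-9, 1), major axis horizontal; a² = 81, b² = 56.
a = 9. Vertices at (h ± a, k).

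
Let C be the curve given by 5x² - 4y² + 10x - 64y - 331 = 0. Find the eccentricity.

Rearranging, 5(x² + 2x) -4(y² + 16y) = 331.
5(x + 1)² -4(y + 8)² = 331 + 5 - 256 = 80
Dividing both sides by 80: (x + 1)²/16 - (y + 8)²/20 = 1
Hyperbola, center (-1, -8), transverse axis horizontal; a² = 16, b² = 20.
c² = a² + b² = 36, so c = 6.
e = c/a = 6/4 = 3/2.

e = 3/2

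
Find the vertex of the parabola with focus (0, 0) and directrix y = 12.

(0, 6)

The vertex is the midpoint between the focus and the directrix along the axis of symmetry.
Axis is vertical (directrix is horizontal). Vertex y-coordinate = (0 + 12)/2 = 6; x-coordinate = 0.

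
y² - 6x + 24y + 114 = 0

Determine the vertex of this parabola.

(-5, -12)

Only y is squared. Complete the square in y: (y + 12)² = 6(x + 5).
Vertex (-5, -12); 4p = 6 so p = 3/2. Opens right.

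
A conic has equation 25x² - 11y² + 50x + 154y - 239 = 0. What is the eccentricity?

e = 6/5

25(x² + 2x) -11(y² - 14y) = 239
Completing the square gives 25(x + 1)² -11(y - 7)² = 239 + 25 - 539 = -275.
Dividing both sides by -275: (y - 7)²/25 - (x + 1)²/11 = 1
Hyperbola, center (-1, 7), transverse axis vertical; a² = 25, b² = 11.
c² = a² + b² = 36, so c = 6.
e = c/a = 6/5.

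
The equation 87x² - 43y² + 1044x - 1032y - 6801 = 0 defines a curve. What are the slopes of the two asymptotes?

Rearranging, 87(x² + 12x) -43(y² + 24y) = 6801.
Complete the square: 87(x + 6)² -43(y + 12)² = 6801 + 3132 - 6192 = 3741
Dividing both sides by 3741: (x + 6)²/43 - (y + 12)²/87 = 1
Hyperbola, center (-6, -12), transverse axis horizontal; a² = 43, b² = 87.
For a horizontal hyperbola the asymptotes have slope ±b/a.
Here that is ±√87/√43 = ±√3741/43.

√3741/43 and -√3741/43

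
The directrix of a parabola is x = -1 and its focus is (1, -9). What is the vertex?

The vertex is the midpoint between the focus and the directrix along the axis of symmetry.
Axis is horizontal (directrix is vertical). Vertex x-coordinate = (1 + (-1))/2 = 0; y-coordinate = -9.

(0, -9)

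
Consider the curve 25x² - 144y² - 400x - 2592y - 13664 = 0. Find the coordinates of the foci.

(-5, -9) and (21, -9)

Rearranging, 25(x² - 16x) -144(y² + 18y) = 13664.
Complete the square in x and y: 25(x - 8)² -144(y + 9)² = 13664 + 1600 - 11664 = 3600
Divide by 3600: (x - 8)²/144 - (y + 9)²/25 = 1
Hyperbola, center (8, -9), transverse axis horizontal; a² = 144, b² = 25.
c² = a² + b² = 144 + 25 = 169, so c = 13.
Foci lie on the horizontal axis through the center: (h ± c, k).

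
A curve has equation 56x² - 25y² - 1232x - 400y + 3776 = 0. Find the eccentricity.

Group: 56(x² - 22x) -25(y² + 16y) = -3776
Complete the square in x and y: 56(x - 11)² -25(y + 8)² = -3776 + 6776 - 1600 = 1400
Dividing both sides by 1400: (x - 11)²/25 - (y + 8)²/56 = 1
Hyperbola, center (11, -8), transverse axis horizontal; a² = 25, b² = 56.
c² = a² + b² = 81, so c = 9.
e = c/a = 9/5.

e = 9/5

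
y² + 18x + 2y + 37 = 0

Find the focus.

(-13/2, -1)

Only y is squared. Complete the square in y: (y + 1)² = -18(x + 2).
Vertex (-2, -1); 4p = -18 so p = -9/2. Opens left.
Focus is p units from the vertex along the axis: (h + p, k).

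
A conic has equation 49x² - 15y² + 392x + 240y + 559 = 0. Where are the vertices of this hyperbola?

Group: 49(x² + 8x) -15(y² - 16y) = -559
Complete the square in x and y: 49(x + 4)² -15(y - 8)² = -559 + 784 - 960 = -735
Divide by -735: (y - 8)²/49 - (x + 4)²/15 = 1
Hyperbola, center (-4, 8), transverse axis vertical; a² = 49, b² = 15.
a = 7. Vertices at (h, k ± a).

(-4, 1) and (-4, 15)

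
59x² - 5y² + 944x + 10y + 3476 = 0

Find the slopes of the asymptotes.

√295/5 and -√295/5

Collect terms: 59(x² + 16x) -5(y² - 2y) = -3476
59(x + 8)² -5(y - 1)² = -3476 + 3776 - 5 = 295
Divide by 295: (x + 8)²/5 - (y - 1)²/59 = 1
Hyperbola, center (-8, 1), transverse axis horizontal; a² = 5, b² = 59.
For a horizontal hyperbola the asymptotes have slope ±b/a.
Here that is ±√59/√5 = ±√295/5.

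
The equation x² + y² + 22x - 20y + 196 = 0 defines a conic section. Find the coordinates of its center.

(-11, 10)

Rearranging, (x² + 22x) + (y² - 20y) = -196.
Complete the square in x and y: (x + 11)² + (y - 10)² = -196 + 121 + 100 = 25
So (x + 11)² + (y - 10)² = 25.
Circle centered at (-11, 10) with r² = 25.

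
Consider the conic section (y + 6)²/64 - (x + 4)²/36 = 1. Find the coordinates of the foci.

Center (-4, -6). The positive term is the y-term, so the transverse axis is vertical; a² = 64, b² = 36.
c² = a² + b² = 64 + 36 = 100, so c = 10.
Foci lie on the vertical axis through the center: (h, k ± c).

(-4, -16) and (-4, 4)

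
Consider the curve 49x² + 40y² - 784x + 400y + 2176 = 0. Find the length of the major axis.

14

49(x² - 16x) + 40(y² + 10y) = -2176
Complete the square: 49(x - 8)² + 40(y + 5)² = -2176 + 3136 + 1000 = 1960
Dividing both sides by 1960: (x - 8)²/40 + (y + 5)²/49 = 1
Ellipse, center (8, -5), major axis vertical; a² = 49, b² = 40.
a² = 49 so a = 7; the major axis has length 2a = 14.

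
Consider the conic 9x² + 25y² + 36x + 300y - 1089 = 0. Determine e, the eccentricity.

Collect terms: 9(x² + 4x) + 25(y² + 12y) = 1089
Completing the square gives 9(x + 2)² + 25(y + 6)² = 1089 + 36 + 900 = 2025.
Divide through by 2025 to get (x + 2)²/225 + (y + 6)²/81 = 1.
Ellipse, center (-2, -6), major axis horizontal; a² = 225, b² = 81.
c² = a² - b² = 144, so c = 12.
e = c/a = 12/15 = 4/5.

e = 4/5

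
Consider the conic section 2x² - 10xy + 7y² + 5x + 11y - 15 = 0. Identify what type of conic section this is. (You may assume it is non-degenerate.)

A = 2, B = -10, C = 7.
Discriminant B² − 4AC = (-10)² − 4·2·7 = 44.
B² − 4AC > 0 ⇒ hyperbola.

hyperbola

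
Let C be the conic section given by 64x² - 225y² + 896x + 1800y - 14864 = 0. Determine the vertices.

Collect terms: 64(x² + 14x) -225(y² - 8y) = 14864
Complete the square in x and y: 64(x + 7)² -225(y - 4)² = 14864 + 3136 - 3600 = 14400
Divide through by 14400 to get (x + 7)²/225 - (y - 4)²/64 = 1.
Hyperbola, center (-7, 4), transverse axis horizontal; a² = 225, b² = 64.
a = 15. Vertices at (h ± a, k).

(-22, 4) and (8, 4)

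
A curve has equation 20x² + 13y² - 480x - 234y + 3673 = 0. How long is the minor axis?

2√13

Group the x- and y-terms: 20(x² - 24x) + 13(y² - 18y) = -3673
Completing the square gives 20(x - 12)² + 13(y - 9)² = -3673 + 2880 + 1053 = 260.
Divide through by 260 to get (x - 12)²/13 + (y - 9)²/20 = 1.
Ellipse, center (12, 9), major axis vertical; a² = 20, b² = 13.
b² = 13 so b = √13; the minor axis has length 2b = 2√13.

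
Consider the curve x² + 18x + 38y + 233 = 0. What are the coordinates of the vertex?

Only x is squared. Complete the square in x: (x + 9)² = -38(y + 4).
Vertex (-9, -4); 4p = -38 so p = -19/2. Opens down.

(-9, -4)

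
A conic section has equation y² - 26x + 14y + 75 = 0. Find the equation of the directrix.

Only y is squared. Complete the square in y: (y + 7)² = 26(x - 1).
Vertex (1, -7); 4p = 26 so p = 13/2. Opens right.
Directrix is the vertical line x = h − p = 1 − (13/2) = -11/2.

x = -11/2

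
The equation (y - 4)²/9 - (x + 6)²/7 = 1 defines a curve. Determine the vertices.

Center (-6, 4). The positive term is the y-term, so the transverse axis is vertical; a² = 9, b² = 7.
a = 3. Vertices at (h, k ± a).

(-6, 1) and (-6, 7)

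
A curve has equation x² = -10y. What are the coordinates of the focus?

Vertex (0, 0); 4p = -10 so p = -5/2. Opens down.
Focus is p units from the vertex along the axis: (h, k + p).

(0, -5/2)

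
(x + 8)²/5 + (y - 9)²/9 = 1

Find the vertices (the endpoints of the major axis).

(-8, 6) and (-8, 12)

Center (-8, 9). The larger denominator 9 sits under the y-term, so the major axis is vertical; a² = 9, b² = 5.
a = 3. Vertices at (h, k ± a).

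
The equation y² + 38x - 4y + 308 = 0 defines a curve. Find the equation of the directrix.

x = 3/2

Only y is squared. Complete the square in y: (y - 2)² = -38(x + 8).
Vertex (-8, 2); 4p = -38 so p = -19/2. Opens left.
Directrix is the vertical line x = h − p = -8 − (-19/2) = 3/2.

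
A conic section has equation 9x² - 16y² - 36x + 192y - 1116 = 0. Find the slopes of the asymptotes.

Collect terms: 9(x² - 4x) -16(y² - 12y) = 1116
Complete the square: 9(x - 2)² -16(y - 6)² = 1116 + 36 - 576 = 576
Divide by 576: (x - 2)²/64 - (y - 6)²/36 = 1
Hyperbola, center (2, 6), transverse axis horizontal; a² = 64, b² = 36.
For a horizontal hyperbola the asymptotes have slope ±b/a.
Here that is ±6/8 = ±3/4.

3/4 and -3/4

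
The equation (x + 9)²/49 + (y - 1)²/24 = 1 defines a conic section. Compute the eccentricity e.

Center (-9, 1). The larger denominator 49 sits under the x-term, so the major axis is horizontal; a² = 49, b² = 24.
c² = a² - b² = 25, so c = 5.
e = c/a = 5/7.

e = 5/7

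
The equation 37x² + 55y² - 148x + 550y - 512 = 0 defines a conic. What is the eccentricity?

e = 3√110/55

Collect terms: 37(x² - 4x) + 55(y² + 10y) = 512
Complete the square in x and y: 37(x - 2)² + 55(y + 5)² = 512 + 148 + 1375 = 2035
Divide by 2035: (x - 2)²/55 + (y + 5)²/37 = 1
Ellipse, center (2, -5), major axis horizontal; a² = 55, b² = 37.
c² = a² - b² = 18, so c = 3√2.
e = c/a = 3√2/√55 = 3√110/55.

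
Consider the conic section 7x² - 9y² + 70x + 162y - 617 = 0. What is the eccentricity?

e = 4/3

Group the x- and y-terms: 7(x² + 10x) -9(y² - 18y) = 617
Completing the square gives 7(x + 5)² -9(y - 9)² = 617 + 175 - 729 = 63.
Divide by 63: (x + 5)²/9 - (y - 9)²/7 = 1
Hyperbola, center (-5, 9), transverse axis horizontal; a² = 9, b² = 7.
c² = a² + b² = 16, so c = 4.
e = c/a = 4/3.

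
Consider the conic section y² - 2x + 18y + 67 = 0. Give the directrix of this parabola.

Only y is squared. Complete the square in y: (y + 9)² = 2(x + 7).
Vertex (-7, -9); 4p = 2 so p = 1/2. Opens right.
Directrix is the vertical line x = h − p = -7 − (1/2) = -15/2.

x = -15/2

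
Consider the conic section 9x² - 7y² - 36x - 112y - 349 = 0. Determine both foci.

(2, -12) and (2, -4)

Collect terms: 9(x² - 4x) -7(y² + 16y) = 349
Completing the square gives 9(x - 2)² -7(y + 8)² = 349 + 36 - 448 = -63.
Divide through by -63 to get (y + 8)²/9 - (x - 2)²/7 = 1.
Hyperbola, center (2, -8), transverse axis vertical; a² = 9, b² = 7.
c² = a² + b² = 9 + 7 = 16, so c = 4.
Foci lie on the vertical axis through the center: (h, k ± c).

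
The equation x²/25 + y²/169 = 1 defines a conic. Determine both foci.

Center (0, 0). The larger denominator 169 sits under the y-term, so the major axis is vertical; a² = 169, b² = 25.
c² = a² - b² = 169 - 25 = 144, so c = 12.
Foci lie on the vertical axis through the center: (h, k ± c).

(0, -12) and (0, 12)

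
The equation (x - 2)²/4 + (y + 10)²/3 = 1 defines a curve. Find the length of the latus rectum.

Center (2, -10). The larger denominator 4 sits under the x-term, so the major axis is horizontal; a² = 4, b² = 3.
Latus rectum length = 2b²/a = 2·3/2 = 3.

3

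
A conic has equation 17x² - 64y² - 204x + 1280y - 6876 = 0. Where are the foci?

Collect terms: 17(x² - 12x) -64(y² - 20y) = 6876
Completing the square gives 17(x - 6)² -64(y - 10)² = 6876 + 612 - 6400 = 1088.
Divide through by 1088 to get (x - 6)²/64 - (y - 10)²/17 = 1.
Hyperbola, center (6, 10), transverse axis horizontal; a² = 64, b² = 17.
c² = a² + b² = 64 + 17 = 81, so c = 9.
Foci lie on the horizontal axis through the center: (h ± c, k).

(-3, 10) and (15, 10)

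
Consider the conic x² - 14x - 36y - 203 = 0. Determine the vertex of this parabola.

(7, -7)

Only x is squared. Complete the square in x: (x - 7)² = 36(y + 7).
Vertex (7, -7); 4p = 36 so p = 9. Opens up.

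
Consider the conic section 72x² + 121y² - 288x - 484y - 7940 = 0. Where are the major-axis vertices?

Group: 72(x² - 4x) + 121(y² - 4y) = 7940
Completing the square gives 72(x - 2)² + 121(y - 2)² = 7940 + 288 + 484 = 8712.
Divide by 8712: (x - 2)²/121 + (y - 2)²/72 = 1
Ellipse, center (2, 2), major axis horizontal; a² = 121, b² = 72.
a = 11. Vertices at (h ± a, k).

(-9, 2) and (13, 2)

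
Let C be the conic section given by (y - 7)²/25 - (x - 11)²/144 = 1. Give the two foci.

(11, -6) and (11, 20)

Center (11, 7). The positive term is the y-term, so the transverse axis is vertical; a² = 25, b² = 144.
c² = a² + b² = 25 + 144 = 169, so c = 13.
Foci lie on the vertical axis through the center: (h, k ± c).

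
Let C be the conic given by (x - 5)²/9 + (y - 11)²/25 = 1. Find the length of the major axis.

Center (5, 11). The larger denominator 25 sits under the y-term, so the major axis is vertical; a² = 25, b² = 9.
a² = 25 so a = 5; the major axis has length 2a = 10.

10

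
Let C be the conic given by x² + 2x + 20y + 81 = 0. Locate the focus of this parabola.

(-1, -9)

Only x is squared. Complete the square in x: (x + 1)² = -20(y + 4).
Vertex (-1, -4); 4p = -20 so p = -5. Opens down.
Focus is p units from the vertex along the axis: (h, k + p).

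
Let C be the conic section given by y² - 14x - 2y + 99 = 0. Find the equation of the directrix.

x = 7/2

Only y is squared. Complete the square in y: (y - 1)² = 14(x - 7).
Vertex (7, 1); 4p = 14 so p = 7/2. Opens right.
Directrix is the vertical line x = h − p = 7 − (7/2) = 7/2.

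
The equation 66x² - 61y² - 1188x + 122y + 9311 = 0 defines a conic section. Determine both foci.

(9, 1 - √127) and (9, 1 + √127)

Rearranging, 66(x² - 18x) -61(y² - 2y) = -9311.
Complete the square in x and y: 66(x - 9)² -61(y - 1)² = -9311 + 5346 - 61 = -4026
Dividing both sides by -4026: (y - 1)²/66 - (x - 9)²/61 = 1
Hyperbola, center (9, 1), transverse axis vertical; a² = 66, b² = 61.
c² = a² + b² = 66 + 61 = 127, so c = √127.
Foci lie on the vertical axis through the center: (h, k ± c).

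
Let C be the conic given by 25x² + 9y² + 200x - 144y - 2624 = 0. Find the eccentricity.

e = 4/5

Group the x- and y-terms: 25(x² + 8x) + 9(y² - 16y) = 2624
Complete the square in x and y: 25(x + 4)² + 9(y - 8)² = 2624 + 400 + 576 = 3600
Divide by 3600: (x + 4)²/144 + (y - 8)²/400 = 1
Ellipse, center (-4, 8), major axis vertical; a² = 400, b² = 144.
c² = a² - b² = 256, so c = 16.
e = c/a = 16/20 = 4/5.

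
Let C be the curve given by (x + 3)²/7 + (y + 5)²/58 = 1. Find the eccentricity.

Center (-3, -5). The larger denominator 58 sits under the y-term, so the major axis is vertical; a² = 58, b² = 7.
c² = a² - b² = 51, so c = √51.
e = c/a = √51/√58 = √2958/58.

e = √2958/58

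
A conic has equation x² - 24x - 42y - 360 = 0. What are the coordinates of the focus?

(12, -3/2)

Only x is squared. Complete the square in x: (x - 12)² = 42(y + 12).
Vertex (12, -12); 4p = 42 so p = 21/2. Opens up.
Focus is p units from the vertex along the axis: (h, k + p).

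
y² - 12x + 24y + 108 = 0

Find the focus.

(0, -12)

Only y is squared. Complete the square in y: (y + 12)² = 12(x + 3).
Vertex (-3, -12); 4p = 12 so p = 3. Opens right.
Focus is p units from the vertex along the axis: (h + p, k).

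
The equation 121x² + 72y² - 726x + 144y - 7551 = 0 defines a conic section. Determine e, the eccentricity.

121(x² - 6x) + 72(y² + 2y) = 7551
Complete the square: 121(x - 3)² + 72(y + 1)² = 7551 + 1089 + 72 = 8712
Dividing both sides by 8712: (x - 3)²/72 + (y + 1)²/121 = 1
Ellipse, center (3, -1), major axis vertical; a² = 121, b² = 72.
c² = a² - b² = 49, so c = 7.
e = c/a = 7/11.

e = 7/11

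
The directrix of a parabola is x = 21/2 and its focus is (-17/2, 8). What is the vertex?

(1, 8)

The vertex is the midpoint between the focus and the directrix along the axis of symmetry.
Axis is horizontal (directrix is vertical). Vertex x-coordinate = (-17/2 + 21/2)/2 = 1; y-coordinate = 8.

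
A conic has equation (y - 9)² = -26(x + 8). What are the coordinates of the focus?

Vertex (-8, 9); 4p = -26 so p = -13/2. Opens left.
Focus is p units from the vertex along the axis: (h + p, k).

(-29/2, 9)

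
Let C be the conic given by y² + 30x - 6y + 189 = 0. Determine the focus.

(-27/2, 3)

Only y is squared. Complete the square in y: (y - 3)² = -30(x + 6).
Vertex (-6, 3); 4p = -30 so p = -15/2. Opens left.
Focus is p units from the vertex along the axis: (h + p, k).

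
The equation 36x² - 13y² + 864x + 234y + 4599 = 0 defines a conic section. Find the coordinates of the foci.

Rearranging, 36(x² + 24x) -13(y² - 18y) = -4599.
Complete the square in x and y: 36(x + 12)² -13(y - 9)² = -4599 + 5184 - 1053 = -468
Divide through by -468 to get (y - 9)²/36 - (x + 12)²/13 = 1.
Hyperbola, center (-12, 9), transverse axis vertical; a² = 36, b² = 13.
c² = a² + b² = 36 + 13 = 49, so c = 7.
Foci lie on the vertical axis through the center: (h, k ± c).

(-12, 2) and (-12, 16)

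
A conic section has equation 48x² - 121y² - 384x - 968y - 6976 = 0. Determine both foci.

48(x² - 8x) -121(y² + 8y) = 6976
48(x - 4)² -121(y + 4)² = 6976 + 768 - 1936 = 5808
Dividing both sides by 5808: (x - 4)²/121 - (y + 4)²/48 = 1
Hyperbola, center (4, -4), transverse axis horizontal; a² = 121, b² = 48.
c² = a² + b² = 121 + 48 = 169, so c = 13.
Foci lie on the horizontal axis through the center: (h ± c, k).

(-9, -4) and (17, -4)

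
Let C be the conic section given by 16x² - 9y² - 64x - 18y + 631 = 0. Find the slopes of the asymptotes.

16(x² - 4x) -9(y² + 2y) = -631
16(x - 2)² -9(y + 1)² = -631 + 64 - 9 = -576
Divide through by -576 to get (y + 1)²/64 - (x - 2)²/36 = 1.
Hyperbola, center (2, -1), transverse axis vertical; a² = 64, b² = 36.
For a vertical hyperbola the asymptotes have slope ±a/b.
Here that is ±8/6 = ±4/3.

4/3 and -4/3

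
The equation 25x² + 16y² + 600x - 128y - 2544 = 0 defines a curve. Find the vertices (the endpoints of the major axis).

(-12, -16) and (-12, 24)

25(x² + 24x) + 16(y² - 8y) = 2544
25(x + 12)² + 16(y - 4)² = 2544 + 3600 + 256 = 6400
Divide by 6400: (x + 12)²/256 + (y - 4)²/400 = 1
Ellipse, center (-12, 4), major axis vertical; a² = 400, b² = 256.
a = 20. Vertices at (h, k ± a).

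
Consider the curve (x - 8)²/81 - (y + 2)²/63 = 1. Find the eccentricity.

Center (8, -2). The positive term is the x-term, so the transverse axis is horizontal; a² = 81, b² = 63.
c² = a² + b² = 144, so c = 12.
e = c/a = 12/9 = 4/3.

e = 4/3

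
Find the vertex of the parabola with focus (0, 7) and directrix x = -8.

The vertex is the midpoint between the focus and the directrix along the axis of symmetry.
Axis is horizontal (directrix is vertical). Vertex x-coordinate = (0 + (-8))/2 = -4; y-coordinate = 7.

(-4, 7)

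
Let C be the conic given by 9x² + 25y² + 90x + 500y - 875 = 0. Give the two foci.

(-21, -10) and (11, -10)

Group: 9(x² + 10x) + 25(y² + 20y) = 875
Complete the square in x and y: 9(x + 5)² + 25(y + 10)² = 875 + 225 + 2500 = 3600
Divide by 3600: (x + 5)²/400 + (y + 10)²/144 = 1
Ellipse, center (-5, -10), major axis horizontal; a² = 400, b² = 144.
c² = a² - b² = 400 - 144 = 256, so c = 16.
Foci lie on the horizontal axis through the center: (h ± c, k).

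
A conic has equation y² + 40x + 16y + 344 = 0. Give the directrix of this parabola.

Only y is squared. Complete the square in y: (y + 8)² = -40(x + 7).
Vertex (-7, -8); 4p = -40 so p = -10. Opens left.
Directrix is the vertical line x = h − p = -7 − (-10) = 3.

x = 3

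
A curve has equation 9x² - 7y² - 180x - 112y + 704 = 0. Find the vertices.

(10, -14) and (10, -2)

Group the x- and y-terms: 9(x² - 20x) -7(y² + 16y) = -704
Complete the square in x and y: 9(x - 10)² -7(y + 8)² = -704 + 900 - 448 = -252
Divide through by -252 to get (y + 8)²/36 - (x - 10)²/28 = 1.
Hyperbola, center (10, -8), transverse axis vertical; a² = 36, b² = 28.
a = 6. Vertices at (h, k ± a).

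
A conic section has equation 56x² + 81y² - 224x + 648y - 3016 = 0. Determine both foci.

Collect terms: 56(x² - 4x) + 81(y² + 8y) = 3016
Complete the square in x and y: 56(x - 2)² + 81(y + 4)² = 3016 + 224 + 1296 = 4536
Divide through by 4536 to get (x - 2)²/81 + (y + 4)²/56 = 1.
Ellipse, center (2, -4), major axis horizontal; a² = 81, b² = 56.
c² = a² - b² = 81 - 56 = 25, so c = 5.
Foci lie on the horizontal axis through the center: (h ± c, k).

(-3, -4) and (7, -4)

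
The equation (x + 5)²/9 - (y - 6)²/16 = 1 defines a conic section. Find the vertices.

(-8, 6) and (-2, 6)

Center (-5, 6). The positive term is the x-term, so the transverse axis is horizontal; a² = 9, b² = 16.
a = 3. Vertices at (h ± a, k).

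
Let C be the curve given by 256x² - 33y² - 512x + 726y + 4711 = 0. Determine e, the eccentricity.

Group the x- and y-terms: 256(x² - 2x) -33(y² - 22y) = -4711
Complete the square in x and y: 256(x - 1)² -33(y - 11)² = -4711 + 256 - 3993 = -8448
Divide through by -8448 to get (y - 11)²/256 - (x - 1)²/33 = 1.
Hyperbola, center (1, 11), transverse axis vertical; a² = 256, b² = 33.
c² = a² + b² = 289, so c = 17.
e = c/a = 17/16.

e = 17/16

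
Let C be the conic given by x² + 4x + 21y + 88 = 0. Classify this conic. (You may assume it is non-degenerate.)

parabola

No xy term. Coefficients of x² and y² are A = 1, C = 0.
Exactly one squared variable ⇒ parabola.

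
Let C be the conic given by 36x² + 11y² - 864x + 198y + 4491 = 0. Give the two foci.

Group the x- and y-terms: 36(x² - 24x) + 11(y² + 18y) = -4491
36(x - 12)² + 11(y + 9)² = -4491 + 5184 + 891 = 1584
Divide through by 1584 to get (x - 12)²/44 + (y + 9)²/144 = 1.
Ellipse, center (12, -9), major axis vertical; a² = 144, b² = 44.
c² = a² - b² = 144 - 44 = 100, so c = 10.
Foci lie on the vertical axis through the center: (h, k ± c).

(12, -19) and (12, 1)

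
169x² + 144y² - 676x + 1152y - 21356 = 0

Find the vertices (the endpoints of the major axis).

(2, -17) and (2, 9)

169(x² - 4x) + 144(y² + 8y) = 21356
Completing the square gives 169(x - 2)² + 144(y + 4)² = 21356 + 676 + 2304 = 24336.
Divide by 24336: (x - 2)²/144 + (y + 4)²/169 = 1
Ellipse, center (2, -4), major axis vertical; a² = 169, b² = 144.
a = 13. Vertices at (h, k ± a).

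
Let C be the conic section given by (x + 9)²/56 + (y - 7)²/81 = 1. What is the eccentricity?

Center (-9, 7). The larger denominator 81 sits under the y-term, so the major axis is vertical; a² = 81, b² = 56.
c² = a² - b² = 25, so c = 5.
e = c/a = 5/9.

e = 5/9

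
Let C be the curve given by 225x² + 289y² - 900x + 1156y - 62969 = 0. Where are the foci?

Group the x- and y-terms: 225(x² - 4x) + 289(y² + 4y) = 62969
Completing the square gives 225(x - 2)² + 289(y + 2)² = 62969 + 900 + 1156 = 65025.
Dividing both sides by 65025: (x - 2)²/289 + (y + 2)²/225 = 1
Ellipse, center (2, -2), major axis horizontal; a² = 289, b² = 225.
c² = a² - b² = 289 - 225 = 64, so c = 8.
Foci lie on the horizontal axis through the center: (h ± c, k).

(-6, -2) and (10, -2)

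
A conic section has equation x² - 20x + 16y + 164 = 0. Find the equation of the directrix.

Only x is squared. Complete the square in x: (x - 10)² = -16(y + 4).
Vertex (10, -4); 4p = -16 so p = -4. Opens down.
Directrix is the horizontal line y = k − p = -4 − (-4) = 0.

y = 0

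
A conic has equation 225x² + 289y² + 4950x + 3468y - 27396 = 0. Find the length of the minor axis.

30

Group: 225(x² + 22x) + 289(y² + 12y) = 27396
Completing the square gives 225(x + 11)² + 289(y + 6)² = 27396 + 27225 + 10404 = 65025.
Dividing both sides by 65025: (x + 11)²/289 + (y + 6)²/225 = 1
Ellipse, center (-11, -6), major axis horizontal; a² = 289, b² = 225.
b² = 225 so b = 15; the minor axis has length 2b = 30.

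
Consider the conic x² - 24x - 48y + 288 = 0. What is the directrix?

y = -9

Only x is squared. Complete the square in x: (x - 12)² = 48(y - 3).
Vertex (12, 3); 4p = 48 so p = 12. Opens up.
Directrix is the horizontal line y = k − p = 3 − (12) = -9.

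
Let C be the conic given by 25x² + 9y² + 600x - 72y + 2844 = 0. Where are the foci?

Rearranging, 25(x² + 24x) + 9(y² - 8y) = -2844.
Complete the square: 25(x + 12)² + 9(y - 4)² = -2844 + 3600 + 144 = 900
Divide by 900: (x + 12)²/36 + (y - 4)²/100 = 1
Ellipse, center (-12, 4), major axis vertical; a² = 100, b² = 36.
c² = a² - b² = 100 - 36 = 64, so c = 8.
Foci lie on the vertical axis through the center: (h, k ± c).

(-12, -4) and (-12, 12)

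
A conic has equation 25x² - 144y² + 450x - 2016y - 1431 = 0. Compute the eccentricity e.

Rearranging, 25(x² + 18x) -144(y² + 14y) = 1431.
25(x + 9)² -144(y + 7)² = 1431 + 2025 - 7056 = -3600
Divide by -3600: (y + 7)²/25 - (x + 9)²/144 = 1
Hyperbola, center (-9, -7), transverse axis vertical; a² = 25, b² = 144.
c² = a² + b² = 169, so c = 13.
e = c/a = 13/5.

e = 13/5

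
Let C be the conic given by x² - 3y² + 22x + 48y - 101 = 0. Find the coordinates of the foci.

(-11 - 2√10, 8) and (-11 + 2√10, 8)

Group: (x² + 22x) -3(y² - 16y) = 101
Complete the square in x and y: (x + 11)² -3(y - 8)² = 101 + 121 - 192 = 30
Divide by 30: (x + 11)²/30 - (y - 8)²/10 = 1
Hyperbola, center (-11, 8), transverse axis horizontal; a² = 30, b² = 10.
c² = a² + b² = 30 + 10 = 40, so c = 2√10.
Foci lie on the horizontal axis through the center: (h ± c, k).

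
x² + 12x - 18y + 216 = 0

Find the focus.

Only x is squared. Complete the square in x: (x + 6)² = 18(y - 10).
Vertex (-6, 10); 4p = 18 so p = 9/2. Opens up.
Focus is p units from the vertex along the axis: (h, k + p).

(-6, 29/2)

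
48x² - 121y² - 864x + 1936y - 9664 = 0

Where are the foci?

(-4, 8) and (22, 8)

Collect terms: 48(x² - 18x) -121(y² - 16y) = 9664
Complete the square: 48(x - 9)² -121(y - 8)² = 9664 + 3888 - 7744 = 5808
Divide by 5808: (x - 9)²/121 - (y - 8)²/48 = 1
Hyperbola, center (9, 8), transverse axis horizontal; a² = 121, b² = 48.
c² = a² + b² = 121 + 48 = 169, so c = 13.
Foci lie on the horizontal axis through the center: (h ± c, k).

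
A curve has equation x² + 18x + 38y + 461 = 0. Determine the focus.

(-9, -39/2)

Only x is squared. Complete the square in x: (x + 9)² = -38(y + 10).
Vertex (-9, -10); 4p = -38 so p = -19/2. Opens down.
Focus is p units from the vertex along the axis: (h, k + p).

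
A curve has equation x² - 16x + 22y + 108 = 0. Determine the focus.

Only x is squared. Complete the square in x: (x - 8)² = -22(y + 2).
Vertex (8, -2); 4p = -22 so p = -11/2. Opens down.
Focus is p units from the vertex along the axis: (h, k + p).

(8, -15/2)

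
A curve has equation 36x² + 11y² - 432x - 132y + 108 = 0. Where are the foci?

Group the x- and y-terms: 36(x² - 12x) + 11(y² - 12y) = -108
Complete the square in x and y: 36(x - 6)² + 11(y - 6)² = -108 + 1296 + 396 = 1584
Divide through by 1584 to get (x - 6)²/44 + (y - 6)²/144 = 1.
Ellipse, center (6, 6), major axis vertical; a² = 144, b² = 44.
c² = a² - b² = 144 - 44 = 100, so c = 10.
Foci lie on the vertical axis through the center: (h, k ± c).

(6, -4) and (6, 16)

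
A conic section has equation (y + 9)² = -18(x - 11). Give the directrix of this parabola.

x = 31/2

Vertex (11, -9); 4p = -18 so p = -9/2. Opens left.
Directrix is the vertical line x = h − p = 11 − (-9/2) = 31/2.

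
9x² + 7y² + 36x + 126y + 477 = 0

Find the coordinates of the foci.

(-2, -11) and (-2, -7)

Group: 9(x² + 4x) + 7(y² + 18y) = -477
Complete the square in x and y: 9(x + 2)² + 7(y + 9)² = -477 + 36 + 567 = 126
Divide by 126: (x + 2)²/14 + (y + 9)²/18 = 1
Ellipse, center (-2, -9), major axis vertical; a² = 18, b² = 14.
c² = a² - b² = 18 - 14 = 4, so c = 2.
Foci lie on the vertical axis through the center: (h, k ± c).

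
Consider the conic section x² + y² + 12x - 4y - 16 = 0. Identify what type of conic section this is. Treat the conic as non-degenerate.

No xy term. Coefficients of x² and y² are A = 1, C = 1.
A = C (same sign) ⇒ circle.

circle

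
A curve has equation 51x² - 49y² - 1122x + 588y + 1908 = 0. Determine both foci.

Rearranging, 51(x² - 22x) -49(y² - 12y) = -1908.
51(x - 11)² -49(y - 6)² = -1908 + 6171 - 1764 = 2499
Divide through by 2499 to get (x - 11)²/49 - (y - 6)²/51 = 1.
Hyperbola, center (11, 6), transverse axis horizontal; a² = 49, b² = 51.
c² = a² + b² = 49 + 51 = 100, so c = 10.
Foci lie on the horizontal axis through the center: (h ± c, k).

(1, 6) and (21, 6)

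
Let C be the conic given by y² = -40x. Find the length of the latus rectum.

Vertex (0, 0); 4p = -40 so p = -10. Opens left.
Latus rectum length = |4p| = 40.

40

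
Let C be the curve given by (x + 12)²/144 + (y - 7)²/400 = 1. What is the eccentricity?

e = 4/5

Center (-12, 7). The larger denominator 400 sits under the y-term, so the major axis is vertical; a² = 400, b² = 144.
c² = a² - b² = 256, so c = 16.
e = c/a = 16/20 = 4/5.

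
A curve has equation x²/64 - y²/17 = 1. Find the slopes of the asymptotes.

√17/8 and -√17/8

Center (0, 0). The positive term is the x-term, so the transverse axis is horizontal; a² = 64, b² = 17.
For a horizontal hyperbola the asymptotes have slope ±b/a.
Here that is ±√17/8.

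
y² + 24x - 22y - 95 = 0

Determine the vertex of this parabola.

(9, 11)

Only y is squared. Complete the square in y: (y - 11)² = -24(x - 9).
Vertex (9, 11); 4p = -24 so p = -6. Opens left.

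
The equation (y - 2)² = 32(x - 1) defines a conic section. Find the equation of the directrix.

Vertex (1, 2); 4p = 32 so p = 8. Opens right.
Directrix is the vertical line x = h − p = 1 − (8) = -7.

x = -7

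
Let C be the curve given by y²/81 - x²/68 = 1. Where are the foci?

Center (0, 0). The positive term is the y-term, so the transverse axis is vertical; a² = 81, b² = 68.
c² = a² + b² = 81 + 68 = 149, so c = √149.
Foci lie on the vertical axis through the center: (h, k ± c).

(0, 0 - √149) and (0, 0 + √149)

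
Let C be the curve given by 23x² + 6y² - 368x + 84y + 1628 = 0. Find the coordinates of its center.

(8, -7)

23(x² - 16x) + 6(y² + 14y) = -1628
Completing the square gives 23(x - 8)² + 6(y + 7)² = -1628 + 1472 + 294 = 138.
Divide by 138: (x - 8)²/6 + (y + 7)²/23 = 1
Ellipse with center (8, -7).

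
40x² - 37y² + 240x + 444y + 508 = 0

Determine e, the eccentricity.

e = √770/20

Collect terms: 40(x² + 6x) -37(y² - 12y) = -508
Completing the square gives 40(x + 3)² -37(y - 6)² = -508 + 360 - 1332 = -1480.
Dividing both sides by -1480: (y - 6)²/40 - (x + 3)²/37 = 1
Hyperbola, center (-3, 6), transverse axis vertical; a² = 40, b² = 37.
c² = a² + b² = 77, so c = √77.
e = c/a = √77/2√10 = √770/20.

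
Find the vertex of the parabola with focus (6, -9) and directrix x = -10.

(-2, -9)

The vertex is the midpoint between the focus and the directrix along the axis of symmetry.
Axis is horizontal (directrix is vertical). Vertex x-coordinate = (6 + (-10))/2 = -2; y-coordinate = -9.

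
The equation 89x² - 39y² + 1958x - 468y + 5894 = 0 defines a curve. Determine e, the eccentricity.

e = 8√78/39

Group: 89(x² + 22x) -39(y² + 12y) = -5894
Complete the square: 89(x + 11)² -39(y + 6)² = -5894 + 10769 - 1404 = 3471
Divide by 3471: (x + 11)²/39 - (y + 6)²/89 = 1
Hyperbola, center (-11, -6), transverse axis horizontal; a² = 39, b² = 89.
c² = a² + b² = 128, so c = 8√2.
e = c/a = 8√2/√39 = 8√78/39.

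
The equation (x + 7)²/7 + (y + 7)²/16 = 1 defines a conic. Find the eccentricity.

e = 3/4

Center (-7, -7). The larger denominator 16 sits under the y-term, so the major axis is vertical; a² = 16, b² = 7.
c² = a² - b² = 9, so c = 3.
e = c/a = 3/4.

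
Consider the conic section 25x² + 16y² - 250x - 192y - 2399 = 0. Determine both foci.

(5, -3) and (5, 15)

Collect terms: 25(x² - 10x) + 16(y² - 12y) = 2399
Complete the square in x and y: 25(x - 5)² + 16(y - 6)² = 2399 + 625 + 576 = 3600
Divide through by 3600 to get (x - 5)²/144 + (y - 6)²/225 = 1.
Ellipse, center (5, 6), major axis vertical; a² = 225, b² = 144.
c² = a² - b² = 225 - 144 = 81, so c = 9.
Foci lie on the vertical axis through the center: (h, k ± c).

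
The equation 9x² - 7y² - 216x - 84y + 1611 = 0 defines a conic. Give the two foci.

Group: 9(x² - 24x) -7(y² + 12y) = -1611
Complete the square: 9(x - 12)² -7(y + 6)² = -1611 + 1296 - 252 = -567
Divide by -567: (y + 6)²/81 - (x - 12)²/63 = 1
Hyperbola, center (12, -6), transverse axis vertical; a² = 81, b² = 63.
c² = a² + b² = 81 + 63 = 144, so c = 12.
Foci lie on the vertical axis through the center: (h, k ± c).

(12, -18) and (12, 6)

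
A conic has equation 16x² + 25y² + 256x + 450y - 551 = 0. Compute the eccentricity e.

Group: 16(x² + 16x) + 25(y² + 18y) = 551
Completing the square gives 16(x + 8)² + 25(y + 9)² = 551 + 1024 + 2025 = 3600.
Divide by 3600: (x + 8)²/225 + (y + 9)²/144 = 1
Ellipse, center (-8, -9), major axis horizontal; a² = 225, b² = 144.
c² = a² - b² = 81, so c = 9.
e = c/a = 9/15 = 3/5.

e = 3/5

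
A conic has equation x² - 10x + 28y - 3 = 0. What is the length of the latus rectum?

Only x is squared. Complete the square in x: (x - 5)² = -28(y - 1).
Vertex (5, 1); 4p = -28 so p = -7. Opens down.
Latus rectum length = |4p| = 28.

28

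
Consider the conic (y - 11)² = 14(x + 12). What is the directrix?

Vertex (-12, 11); 4p = 14 so p = 7/2. Opens right.
Directrix is the vertical line x = h − p = -12 − (7/2) = -31/2.

x = -31/2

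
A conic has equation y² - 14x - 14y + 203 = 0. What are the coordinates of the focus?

(29/2, 7)

Only y is squared. Complete the square in y: (y - 7)² = 14(x - 11).
Vertex (11, 7); 4p = 14 so p = 7/2. Opens right.
Focus is p units from the vertex along the axis: (h + p, k).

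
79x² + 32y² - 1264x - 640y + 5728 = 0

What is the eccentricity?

Group the x- and y-terms: 79(x² - 16x) + 32(y² - 20y) = -5728
79(x - 8)² + 32(y - 10)² = -5728 + 5056 + 3200 = 2528
Dividing both sides by 2528: (x - 8)²/32 + (y - 10)²/79 = 1
Ellipse, center (8, 10), major axis vertical; a² = 79, b² = 32.
c² = a² - b² = 47, so c = √47.
e = c/a = √47/√79 = √3713/79.

e = √3713/79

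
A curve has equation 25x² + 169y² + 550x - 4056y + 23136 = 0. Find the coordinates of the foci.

(-23, 12) and (1, 12)

Rearranging, 25(x² + 22x) + 169(y² - 24y) = -23136.
Complete the square: 25(x + 11)² + 169(y - 12)² = -23136 + 3025 + 24336 = 4225
Divide by 4225: (x + 11)²/169 + (y - 12)²/25 = 1
Ellipse, center (-11, 12), major axis horizontal; a² = 169, b² = 25.
c² = a² - b² = 169 - 25 = 144, so c = 12.
Foci lie on the horizontal axis through the center: (h ± c, k).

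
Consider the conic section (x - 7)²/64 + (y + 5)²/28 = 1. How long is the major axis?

16

Center (7, -5). The larger denominator 64 sits under the x-term, so the major axis is horizontal; a² = 64, b² = 28.
a² = 64 so a = 8; the major axis has length 2a = 16.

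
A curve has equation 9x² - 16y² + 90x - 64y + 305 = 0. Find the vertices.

(-5, -5) and (-5, 1)

Rearranging, 9(x² + 10x) -16(y² + 4y) = -305.
9(x + 5)² -16(y + 2)² = -305 + 225 - 64 = -144
Dividing both sides by -144: (y + 2)²/9 - (x + 5)²/16 = 1
Hyperbola, center (-5, -2), transverse axis vertical; a² = 9, b² = 16.
a = 3. Vertices at (h, k ± a).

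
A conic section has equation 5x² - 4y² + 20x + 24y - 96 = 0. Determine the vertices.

5(x² + 4x) -4(y² - 6y) = 96
5(x + 2)² -4(y - 3)² = 96 + 20 - 36 = 80
Divide through by 80 to get (x + 2)²/16 - (y - 3)²/20 = 1.
Hyperbola, center (-2, 3), transverse axis horizontal; a² = 16, b² = 20.
a = 4. Vertices at (h ± a, k).

(-6, 3) and (2, 3)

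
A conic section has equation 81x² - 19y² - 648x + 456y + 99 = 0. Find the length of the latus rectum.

38/9

Rearranging, 81(x² - 8x) -19(y² - 24y) = -99.
81(x - 4)² -19(y - 12)² = -99 + 1296 - 2736 = -1539
Divide by -1539: (y - 12)²/81 - (x - 4)²/19 = 1
Hyperbola, center (4, 12), transverse axis vertical; a² = 81, b² = 19.
Latus rectum length = 2b²/a = 2·19/9 = 38/9.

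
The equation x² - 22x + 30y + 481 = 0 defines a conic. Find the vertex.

(11, -12)

Only x is squared. Complete the square in x: (x - 11)² = -30(y + 12).
Vertex (11, -12); 4p = -30 so p = -15/2. Opens down.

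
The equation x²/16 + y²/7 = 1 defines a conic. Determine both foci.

(-3, 0) and (3, 0)

Center (0, 0). The larger denominator 16 sits under the x-term, so the major axis is horizontal; a² = 16, b² = 7.
c² = a² - b² = 16 - 7 = 9, so c = 3.
Foci lie on the horizontal axis through the center: (h ± c, k).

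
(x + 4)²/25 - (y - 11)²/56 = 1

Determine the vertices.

(-9, 11) and (1, 11)

Center (-4, 11). The positive term is the x-term, so the transverse axis is horizontal; a² = 25, b² = 56.
a = 5. Vertices at (h ± a, k).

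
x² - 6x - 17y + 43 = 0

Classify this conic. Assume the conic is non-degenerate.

parabola

No xy term. Coefficients of x² and y² are A = 1, C = 0.
Exactly one squared variable ⇒ parabola.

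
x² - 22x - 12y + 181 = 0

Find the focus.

Only x is squared. Complete the square in x: (x - 11)² = 12(y - 5).
Vertex (11, 5); 4p = 12 so p = 3. Opens up.
Focus is p units from the vertex along the axis: (h, k + p).

(11, 8)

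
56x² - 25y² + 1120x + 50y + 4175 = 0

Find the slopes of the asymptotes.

Group: 56(x² + 20x) -25(y² - 2y) = -4175
Complete the square: 56(x + 10)² -25(y - 1)² = -4175 + 5600 - 25 = 1400
Divide through by 1400 to get (x + 10)²/25 - (y - 1)²/56 = 1.
Hyperbola, center (-10, 1), transverse axis horizontal; a² = 25, b² = 56.
For a horizontal hyperbola the asymptotes have slope ±b/a.
Here that is ±2√14/5.

2√14/5 and -2√14/5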